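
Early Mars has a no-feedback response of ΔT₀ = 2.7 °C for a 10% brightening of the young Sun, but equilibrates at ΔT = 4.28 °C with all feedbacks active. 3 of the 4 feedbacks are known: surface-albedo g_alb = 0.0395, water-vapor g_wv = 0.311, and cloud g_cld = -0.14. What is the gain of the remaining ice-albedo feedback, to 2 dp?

0.16

Amplification A = ΔT/ΔT₀ = 4.28/2.7 = 1.585.
Total gain g = 1 − 1/A = 1 − 1/1.585 = 0.3691.
Known gains sum to 0.0395 + 0.311 − 0.14 = 0.2105.
g_ice = 0.3691 − 0.2105 = 0.16.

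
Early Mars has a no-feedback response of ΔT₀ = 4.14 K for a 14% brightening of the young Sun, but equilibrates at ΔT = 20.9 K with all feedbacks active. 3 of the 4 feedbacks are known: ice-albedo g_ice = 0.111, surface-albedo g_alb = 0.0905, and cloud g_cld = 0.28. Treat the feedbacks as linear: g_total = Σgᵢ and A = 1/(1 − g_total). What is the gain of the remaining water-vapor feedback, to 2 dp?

0.32

Amplification A = ΔT/ΔT₀ = 20.9/4.14 = 5.048.
Total gain g = 1 − 1/A = 1 − 1/5.048 = 0.8019.
Known gains sum to 0.111 + 0.0905 + 0.28 = 0.4815.
g_wv = 0.8019 − 0.4815 = 0.32.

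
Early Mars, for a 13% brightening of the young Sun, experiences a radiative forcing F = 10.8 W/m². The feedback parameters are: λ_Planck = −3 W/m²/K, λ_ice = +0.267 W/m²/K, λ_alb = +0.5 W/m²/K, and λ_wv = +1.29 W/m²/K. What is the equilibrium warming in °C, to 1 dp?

Net feedback parameter λ = (−3) + (+0.267) + (+0.5) + (+1.29) = -0.943 W/m²/K.
ΔT = −F/λ = −10.8/(-0.943) = 11.5 °C.

11.5 °C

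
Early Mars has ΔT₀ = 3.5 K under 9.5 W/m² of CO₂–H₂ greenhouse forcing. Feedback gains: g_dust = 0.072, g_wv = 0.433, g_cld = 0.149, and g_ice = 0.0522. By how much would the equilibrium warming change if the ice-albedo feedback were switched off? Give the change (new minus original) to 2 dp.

-1.80 K

Original: g = 0.7062, ΔT = 3.5/(1−0.7062) = 11.9129 K.
Without ice-albedo: g' = 0.654, ΔT' = 3.5/(1−0.654) = 10.1156 K.
Change = 10.1156 − 11.9129 = -1.80 K.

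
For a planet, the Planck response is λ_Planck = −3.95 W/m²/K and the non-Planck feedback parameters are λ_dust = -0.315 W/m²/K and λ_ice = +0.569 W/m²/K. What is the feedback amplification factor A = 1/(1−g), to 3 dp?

1.069

Convert to gains: g_dust = -0.315/3.95 = -0.07975; g_ice = 0.569/3.95 = 0.1441.
Total gain g = 0.06435.
A = 1/(1 − 0.06435) = 1.069.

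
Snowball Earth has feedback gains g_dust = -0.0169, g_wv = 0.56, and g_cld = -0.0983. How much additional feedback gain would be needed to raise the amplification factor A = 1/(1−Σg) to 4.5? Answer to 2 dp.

Current total gain = 0.4448.
Target gain for A = 4.5: g* = 1 − 1/4.5 = 0.7778.
Additional gain needed = 0.7778 − 0.4448 = 0.33.

0.33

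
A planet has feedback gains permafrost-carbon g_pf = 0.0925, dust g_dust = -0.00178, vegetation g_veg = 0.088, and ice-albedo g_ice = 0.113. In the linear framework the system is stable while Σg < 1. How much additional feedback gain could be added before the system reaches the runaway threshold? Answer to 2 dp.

Current total gain = 0.0925 − 0.00178 + 0.088 + 0.113 = 0.29172.
Margin to runaway = 1 − 0.29172 = 0.71.

0.71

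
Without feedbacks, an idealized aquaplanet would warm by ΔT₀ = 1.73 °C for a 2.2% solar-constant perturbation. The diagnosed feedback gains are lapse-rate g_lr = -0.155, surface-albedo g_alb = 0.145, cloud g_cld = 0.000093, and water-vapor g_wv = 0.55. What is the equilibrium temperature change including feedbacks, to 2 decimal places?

Total gain g = -0.155 + 0.145 + 0.000093 + 0.55 = 0.540093.
Amplification A = 1/(1 − 0.540093) = 2.174.
ΔT = 1.73 × 2.174 = 3.76 °C.

3.76 °C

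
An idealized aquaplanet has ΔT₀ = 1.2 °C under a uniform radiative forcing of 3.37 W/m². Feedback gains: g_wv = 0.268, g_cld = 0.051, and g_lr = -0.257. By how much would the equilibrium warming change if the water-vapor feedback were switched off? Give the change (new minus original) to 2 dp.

Original: g = 0.062, ΔT = 1.2/(1−0.062) = 1.2793 °C.
Without water-vapor: g' = -0.206, ΔT' = 1.2/(1+0.206) = 0.9950 °C.
Change = 0.9950 − 1.2793 = -0.28 °C.

-0.28 °C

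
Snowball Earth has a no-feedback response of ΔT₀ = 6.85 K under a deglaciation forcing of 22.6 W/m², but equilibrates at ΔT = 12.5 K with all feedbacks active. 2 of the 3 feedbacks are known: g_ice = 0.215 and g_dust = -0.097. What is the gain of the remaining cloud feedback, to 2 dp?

0.33

Amplification A = ΔT/ΔT₀ = 12.5/6.85 = 1.825.
Total gain g = 1 − 1/A = 1 − 1/1.825 = 0.4521.
Known gains sum to 0.215 − 0.097 = 0.118.
g_cld = 0.4521 − 0.118 = 0.33.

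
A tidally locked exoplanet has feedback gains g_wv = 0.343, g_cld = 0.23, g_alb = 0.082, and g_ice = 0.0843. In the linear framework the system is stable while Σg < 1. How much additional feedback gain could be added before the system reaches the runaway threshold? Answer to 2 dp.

0.26

Current total gain = 0.343 + 0.23 + 0.082 + 0.0843 = 0.7393.
Margin to runaway = 1 − 0.7393 = 0.26.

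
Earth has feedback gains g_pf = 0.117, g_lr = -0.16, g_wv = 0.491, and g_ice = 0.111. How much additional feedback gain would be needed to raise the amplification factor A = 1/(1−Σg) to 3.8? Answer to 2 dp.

0.18

Current total gain = 0.559.
Target gain for A = 3.8: g* = 1 − 1/3.8 = 0.7368.
Additional gain needed = 0.7368 − 0.559 = 0.18.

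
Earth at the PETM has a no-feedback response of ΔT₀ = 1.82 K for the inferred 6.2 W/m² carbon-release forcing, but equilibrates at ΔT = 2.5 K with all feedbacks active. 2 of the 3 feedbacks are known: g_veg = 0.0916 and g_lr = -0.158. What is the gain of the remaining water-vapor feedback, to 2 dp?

0.34

Amplification A = ΔT/ΔT₀ = 2.5/1.82 = 1.374.
Total gain g = 1 − 1/A = 1 − 1/1.374 = 0.2722.
Known gains sum to 0.0916 − 0.158 = -0.0664.
g_wv = 0.2722 + 0.0664 = 0.34.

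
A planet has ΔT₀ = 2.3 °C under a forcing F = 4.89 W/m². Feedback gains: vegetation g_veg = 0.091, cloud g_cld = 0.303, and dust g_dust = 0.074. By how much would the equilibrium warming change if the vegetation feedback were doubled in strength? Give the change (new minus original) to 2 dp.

0.89 °C

Original: g = 0.468, ΔT = 2.3/(1−0.468) = 4.3233 °C.
With doubled vegetation: g' = 0.559, ΔT' = 2.3/(1−0.559) = 5.2154 °C.
Change = 5.2154 − 4.3233 = 0.89 °C.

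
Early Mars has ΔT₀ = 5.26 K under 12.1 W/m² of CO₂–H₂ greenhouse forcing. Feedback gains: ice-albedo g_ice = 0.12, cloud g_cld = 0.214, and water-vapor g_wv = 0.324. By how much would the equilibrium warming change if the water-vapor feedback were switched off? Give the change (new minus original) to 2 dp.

Original: g = 0.658, ΔT = 5.26/(1−0.658) = 15.3801 K.
Without water-vapor: g' = 0.334, ΔT' = 5.26/(1−0.334) = 7.8979 K.
Change = 7.8979 − 15.3801 = -7.48 K.

-7.48 K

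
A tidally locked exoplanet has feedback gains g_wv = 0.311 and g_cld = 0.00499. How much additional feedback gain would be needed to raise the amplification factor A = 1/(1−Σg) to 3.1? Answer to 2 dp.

0.36

Current total gain = 0.31599.
Target gain for A = 3.1: g* = 1 − 1/3.1 = 0.6774.
Additional gain needed = 0.6774 − 0.31599 = 0.36.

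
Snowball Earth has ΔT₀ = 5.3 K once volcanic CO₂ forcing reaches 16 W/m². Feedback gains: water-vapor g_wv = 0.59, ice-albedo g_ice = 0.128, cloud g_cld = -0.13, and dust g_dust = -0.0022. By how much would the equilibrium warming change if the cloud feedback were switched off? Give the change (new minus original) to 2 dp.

Original: g = 0.5858, ΔT = 5.3/(1−0.5858) = 12.7958 K.
Without cloud: g' = 0.7158, ΔT' = 5.3/(1−0.7158) = 18.6488 K.
Change = 18.6488 − 12.7958 = 5.85 K.

5.85 K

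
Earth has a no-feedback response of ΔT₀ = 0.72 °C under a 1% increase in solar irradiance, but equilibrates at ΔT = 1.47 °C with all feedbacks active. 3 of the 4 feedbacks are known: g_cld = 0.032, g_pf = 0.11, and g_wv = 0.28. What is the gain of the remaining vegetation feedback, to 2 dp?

Amplification A = ΔT/ΔT₀ = 1.47/0.72 = 2.042.
Total gain g = 1 − 1/A = 1 − 1/2.042 = 0.5103.
Known gains sum to 0.032 + 0.11 + 0.28 = 0.422.
g_veg = 0.5103 − 0.422 = 0.09.

0.09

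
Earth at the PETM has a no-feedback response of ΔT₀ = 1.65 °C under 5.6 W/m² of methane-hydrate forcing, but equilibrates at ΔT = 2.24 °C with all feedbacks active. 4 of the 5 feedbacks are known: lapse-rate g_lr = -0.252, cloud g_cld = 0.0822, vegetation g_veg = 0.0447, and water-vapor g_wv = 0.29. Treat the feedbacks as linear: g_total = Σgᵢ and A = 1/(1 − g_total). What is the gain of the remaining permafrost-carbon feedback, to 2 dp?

0.10

Amplification A = ΔT/ΔT₀ = 2.24/1.65 = 1.358.
Total gain g = 1 − 1/A = 1 − 1/1.358 = 0.2636.
Known gains sum to -0.252 + 0.0822 + 0.0447 + 0.29 = 0.1649.
g_pf = 0.2636 − 0.1649 = 0.10.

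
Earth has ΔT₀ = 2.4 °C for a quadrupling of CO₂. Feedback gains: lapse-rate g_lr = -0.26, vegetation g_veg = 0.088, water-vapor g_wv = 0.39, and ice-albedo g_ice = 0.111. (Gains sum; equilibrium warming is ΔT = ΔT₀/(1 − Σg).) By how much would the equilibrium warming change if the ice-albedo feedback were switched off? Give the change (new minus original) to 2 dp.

Original: g = 0.329, ΔT = 2.4/(1−0.329) = 3.5768 °C.
Without ice-albedo: g' = 0.218, ΔT' = 2.4/(1−0.218) = 3.0691 °C.
Change = 3.0691 − 3.5768 = -0.51 °C.

-0.51 °C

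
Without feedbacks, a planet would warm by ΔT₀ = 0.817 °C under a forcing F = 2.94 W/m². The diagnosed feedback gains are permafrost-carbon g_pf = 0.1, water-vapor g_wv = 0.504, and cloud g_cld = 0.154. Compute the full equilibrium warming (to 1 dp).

3.4 °C

Total gain g = 0.1 + 0.504 + 0.154 = 0.758.
Amplification A = 1/(1 − 0.758) = 4.132.
ΔT = 0.817 × 4.132 = 3.4 °C.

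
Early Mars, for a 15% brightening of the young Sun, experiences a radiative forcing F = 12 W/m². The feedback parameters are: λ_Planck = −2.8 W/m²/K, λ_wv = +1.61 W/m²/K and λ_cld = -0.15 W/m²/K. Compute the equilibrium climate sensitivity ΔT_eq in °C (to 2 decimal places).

8.96 °C

Net feedback parameter λ = (−2.8) + (+1.61) + (-0.15) = -1.34 W/m²/K.
ΔT = −F/λ = −12/(-1.34) = 8.96 °C.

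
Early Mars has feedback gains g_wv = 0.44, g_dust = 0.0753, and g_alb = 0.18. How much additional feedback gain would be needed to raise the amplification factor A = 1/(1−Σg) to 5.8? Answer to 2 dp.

0.13

Current total gain = 0.6953.
Target gain for A = 5.8: g* = 1 − 1/5.8 = 0.8276.
Additional gain needed = 0.8276 − 0.6953 = 0.13.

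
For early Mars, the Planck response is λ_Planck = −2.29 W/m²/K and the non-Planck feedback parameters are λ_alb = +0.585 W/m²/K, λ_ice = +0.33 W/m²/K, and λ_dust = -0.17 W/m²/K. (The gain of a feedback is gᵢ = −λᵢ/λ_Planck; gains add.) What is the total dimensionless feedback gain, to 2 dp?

Convert to gains: g_alb = 0.585/2.29 = 0.2555; g_ice = 0.33/2.29 = 0.1441; g_dust = -0.17/2.29 = -0.07424.
Total gain g = 0.32536.

0.33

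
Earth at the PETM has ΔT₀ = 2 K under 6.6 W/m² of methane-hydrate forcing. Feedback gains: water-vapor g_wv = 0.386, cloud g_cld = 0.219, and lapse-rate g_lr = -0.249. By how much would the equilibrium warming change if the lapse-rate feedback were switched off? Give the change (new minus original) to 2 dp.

Original: g = 0.356, ΔT = 2/(1−0.356) = 3.1056 K.
Without lapse-rate: g' = 0.605, ΔT' = 2/(1−0.605) = 5.0633 K.
Change = 5.0633 − 3.1056 = 1.96 K.

1.96 K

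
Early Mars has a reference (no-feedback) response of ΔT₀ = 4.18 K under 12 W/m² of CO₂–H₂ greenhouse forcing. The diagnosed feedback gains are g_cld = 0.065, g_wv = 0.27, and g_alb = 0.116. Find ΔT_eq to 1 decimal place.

Total gain g = 0.065 + 0.27 + 0.116 = 0.451.
Amplification A = 1/(1 − 0.451) = 1.821.
ΔT = 4.18 × 1.821 = 7.6 K.

7.6 K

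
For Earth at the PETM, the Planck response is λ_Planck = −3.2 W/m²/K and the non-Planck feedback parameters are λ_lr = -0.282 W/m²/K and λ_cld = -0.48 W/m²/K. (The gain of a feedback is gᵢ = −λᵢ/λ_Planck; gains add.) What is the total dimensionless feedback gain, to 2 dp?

-0.24

Convert to gains: g_lr = -0.282/3.2 = -0.08812; g_cld = -0.48/3.2 = -0.15.
Total gain g = -0.23812.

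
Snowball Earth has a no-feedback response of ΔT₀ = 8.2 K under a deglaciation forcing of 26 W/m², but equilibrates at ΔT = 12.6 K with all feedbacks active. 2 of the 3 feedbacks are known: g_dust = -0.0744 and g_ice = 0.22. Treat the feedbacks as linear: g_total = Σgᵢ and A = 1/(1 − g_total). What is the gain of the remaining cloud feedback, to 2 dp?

0.20

Amplification A = ΔT/ΔT₀ = 12.6/8.2 = 1.537.
Total gain g = 1 − 1/A = 1 − 1/1.537 = 0.3494.
Known gains sum to -0.0744 + 0.22 = 0.1456.
g_cld = 0.3494 − 0.1456 = 0.20.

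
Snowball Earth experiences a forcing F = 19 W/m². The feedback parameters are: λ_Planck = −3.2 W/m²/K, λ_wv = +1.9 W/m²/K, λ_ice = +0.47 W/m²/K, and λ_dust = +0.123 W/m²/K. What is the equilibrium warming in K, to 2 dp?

Net feedback parameter λ = (−3.2) + (+1.9) + (+0.47) + (+0.123) = -0.707 W/m²/K.
ΔT = −F/λ = −19/(-0.707) = 26.87 K.

26.87 K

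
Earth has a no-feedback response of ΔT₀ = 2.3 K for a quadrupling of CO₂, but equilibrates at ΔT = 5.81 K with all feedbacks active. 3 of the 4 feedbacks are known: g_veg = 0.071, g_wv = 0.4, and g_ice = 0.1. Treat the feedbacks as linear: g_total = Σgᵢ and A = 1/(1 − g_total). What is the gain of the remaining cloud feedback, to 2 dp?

0.03

Amplification A = ΔT/ΔT₀ = 5.81/2.3 = 2.526.
Total gain g = 1 − 1/A = 1 − 1/2.526 = 0.6041.
Known gains sum to 0.071 + 0.4 + 0.1 = 0.571.
g_cld = 0.6041 − 0.571 = 0.03.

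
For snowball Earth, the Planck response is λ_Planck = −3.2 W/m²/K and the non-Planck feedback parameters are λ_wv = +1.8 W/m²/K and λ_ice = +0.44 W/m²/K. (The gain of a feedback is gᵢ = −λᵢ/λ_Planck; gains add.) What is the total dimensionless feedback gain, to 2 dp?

Convert to gains: g_wv = 1.8/3.2 = 0.5625; g_ice = 0.44/3.2 = 0.1375.
Total gain g = 0.7.

0.70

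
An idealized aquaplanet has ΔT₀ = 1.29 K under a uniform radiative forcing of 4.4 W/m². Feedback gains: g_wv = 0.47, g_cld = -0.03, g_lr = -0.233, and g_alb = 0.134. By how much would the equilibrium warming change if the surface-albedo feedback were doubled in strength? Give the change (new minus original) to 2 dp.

0.50 K

Original: g = 0.341, ΔT = 1.29/(1−0.341) = 1.9575 K.
With doubled surface-albedo: g' = 0.475, ΔT' = 1.29/(1−0.475) = 2.4571 K.
Change = 2.4571 − 1.9575 = 0.50 K.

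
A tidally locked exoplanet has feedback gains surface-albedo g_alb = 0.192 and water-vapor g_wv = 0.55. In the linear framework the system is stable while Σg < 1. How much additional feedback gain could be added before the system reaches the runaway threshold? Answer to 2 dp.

0.26

Current total gain = 0.192 + 0.55 = 0.742.
Margin to runaway = 1 − 0.742 = 0.26.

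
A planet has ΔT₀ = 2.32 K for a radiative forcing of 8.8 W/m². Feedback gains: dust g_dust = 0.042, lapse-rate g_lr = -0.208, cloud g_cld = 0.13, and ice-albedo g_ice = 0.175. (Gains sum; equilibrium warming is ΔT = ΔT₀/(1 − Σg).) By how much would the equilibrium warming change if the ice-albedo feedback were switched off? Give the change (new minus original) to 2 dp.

Original: g = 0.139, ΔT = 2.32/(1−0.139) = 2.6945 K.
Without ice-albedo: g' = -0.036, ΔT' = 2.32/(1+0.036) = 2.2394 K.
Change = 2.2394 − 2.6945 = -0.46 K.

-0.46 K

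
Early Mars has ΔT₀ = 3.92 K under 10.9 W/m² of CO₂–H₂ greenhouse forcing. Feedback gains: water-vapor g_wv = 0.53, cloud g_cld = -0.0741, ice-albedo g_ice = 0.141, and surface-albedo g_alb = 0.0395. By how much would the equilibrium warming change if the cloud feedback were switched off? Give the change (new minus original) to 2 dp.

2.76 K

Original: g = 0.6364, ΔT = 3.92/(1−0.6364) = 10.7811 K.
Without cloud: g' = 0.7105, ΔT' = 3.92/(1−0.7105) = 13.5406 K.
Change = 13.5406 − 10.7811 = 2.76 K.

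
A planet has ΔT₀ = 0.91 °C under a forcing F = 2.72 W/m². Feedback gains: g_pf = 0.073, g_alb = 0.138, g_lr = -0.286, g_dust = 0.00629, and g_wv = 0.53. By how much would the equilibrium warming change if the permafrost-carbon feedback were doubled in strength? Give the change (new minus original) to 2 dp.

0.26 °C

Original: g = 0.46129, ΔT = 0.91/(1−0.46129) = 1.6892 °C.
With doubled permafrost-carbon: g' = 0.53429, ΔT' = 0.91/(1−0.53429) = 1.9540 °C.
Change = 1.9540 − 1.6892 = 0.26 °C.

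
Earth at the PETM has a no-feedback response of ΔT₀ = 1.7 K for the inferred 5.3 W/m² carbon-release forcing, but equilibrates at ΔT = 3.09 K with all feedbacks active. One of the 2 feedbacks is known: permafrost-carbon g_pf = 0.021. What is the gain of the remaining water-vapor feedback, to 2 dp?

0.43

Amplification A = ΔT/ΔT₀ = 3.09/1.7 = 1.818.
Total gain g = 1 − 1/A = 1 − 1/1.818 = 0.4499.
The known gain is 0.021.
g_wv = 0.4499 − 0.021 = 0.43.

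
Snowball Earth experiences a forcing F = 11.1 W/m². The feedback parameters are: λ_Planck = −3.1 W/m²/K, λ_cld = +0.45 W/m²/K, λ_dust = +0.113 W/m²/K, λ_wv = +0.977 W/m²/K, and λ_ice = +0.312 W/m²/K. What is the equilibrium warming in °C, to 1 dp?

Net feedback parameter λ = (−3.1) + (+0.45) + (+0.113) + (+0.977) + (+0.312) = -1.248 W/m²/K.
ΔT = −F/λ = −11.1/(-1.248) = 8.9 °C.

8.9 °C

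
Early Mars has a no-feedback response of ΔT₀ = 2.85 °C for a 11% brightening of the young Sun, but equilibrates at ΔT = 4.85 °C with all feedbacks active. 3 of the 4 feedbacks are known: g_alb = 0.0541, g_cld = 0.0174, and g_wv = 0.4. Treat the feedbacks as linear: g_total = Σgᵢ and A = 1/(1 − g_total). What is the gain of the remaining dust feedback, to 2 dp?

Amplification A = ΔT/ΔT₀ = 4.85/2.85 = 1.702.
Total gain g = 1 − 1/A = 1 − 1/1.702 = 0.4125.
Known gains sum to 0.0541 + 0.0174 + 0.4 = 0.4715.
g_dust = 0.4125 − 0.4715 = -0.06.

-0.06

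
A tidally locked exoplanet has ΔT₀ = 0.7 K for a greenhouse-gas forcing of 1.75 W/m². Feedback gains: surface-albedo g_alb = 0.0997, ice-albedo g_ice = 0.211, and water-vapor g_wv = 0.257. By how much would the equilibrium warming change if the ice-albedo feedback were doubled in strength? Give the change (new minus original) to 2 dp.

1.54 K

Original: g = 0.5677, ΔT = 0.7/(1−0.5677) = 1.6192 K.
With doubled ice-albedo: g' = 0.7787, ΔT' = 0.7/(1−0.7787) = 3.1631 K.
Change = 3.1631 − 1.6192 = 1.54 K.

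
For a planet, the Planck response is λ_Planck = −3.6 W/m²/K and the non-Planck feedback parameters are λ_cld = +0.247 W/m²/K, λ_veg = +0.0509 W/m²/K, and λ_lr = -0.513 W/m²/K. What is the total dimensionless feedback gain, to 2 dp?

-0.06

Convert to gains: g_cld = 0.247/3.6 = 0.06861; g_veg = 0.0509/3.6 = 0.01414; g_lr = -0.513/3.6 = -0.1425.
Total gain g = -0.05975.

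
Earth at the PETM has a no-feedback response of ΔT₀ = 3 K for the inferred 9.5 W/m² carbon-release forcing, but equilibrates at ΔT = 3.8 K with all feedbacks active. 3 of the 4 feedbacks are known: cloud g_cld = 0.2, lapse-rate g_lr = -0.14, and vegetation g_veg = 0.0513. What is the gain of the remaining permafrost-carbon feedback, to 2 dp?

Amplification A = ΔT/ΔT₀ = 3.8/3 = 1.267.
Total gain g = 1 − 1/A = 1 − 1/1.267 = 0.2107.
Known gains sum to 0.2 − 0.14 + 0.0513 = 0.1113.
g_pf = 0.2107 − 0.1113 = 0.10.

0.10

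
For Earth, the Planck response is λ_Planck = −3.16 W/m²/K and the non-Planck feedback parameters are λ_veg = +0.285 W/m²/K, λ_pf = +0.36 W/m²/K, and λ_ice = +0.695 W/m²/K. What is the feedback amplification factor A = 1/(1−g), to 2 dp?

1.74

Convert to gains: g_veg = 0.285/3.16 = 0.09019; g_pf = 0.36/3.16 = 0.1139; g_ice = 0.695/3.16 = 0.2199.
Total gain g = 0.42399.
A = 1/(1 − 0.42399) = 1.74.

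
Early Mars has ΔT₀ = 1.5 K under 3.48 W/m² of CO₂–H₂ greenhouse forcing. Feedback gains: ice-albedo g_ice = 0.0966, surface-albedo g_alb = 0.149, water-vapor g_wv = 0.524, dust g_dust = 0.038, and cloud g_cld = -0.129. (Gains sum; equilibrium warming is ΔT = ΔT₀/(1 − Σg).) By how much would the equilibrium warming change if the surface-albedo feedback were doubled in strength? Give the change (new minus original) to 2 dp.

4.03 K

Original: g = 0.6786, ΔT = 1.5/(1−0.6786) = 4.6671 K.
With doubled surface-albedo: g' = 0.8276, ΔT' = 1.5/(1−0.8276) = 8.7007 K.
Change = 8.7007 − 4.6671 = 4.03 K.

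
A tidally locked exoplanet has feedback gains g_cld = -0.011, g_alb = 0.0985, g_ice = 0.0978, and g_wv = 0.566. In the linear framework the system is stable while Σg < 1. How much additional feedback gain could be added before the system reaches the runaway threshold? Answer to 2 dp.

Current total gain = -0.011 + 0.0985 + 0.0978 + 0.566 = 0.7513.
Margin to runaway = 1 − 0.7513 = 0.25.

0.25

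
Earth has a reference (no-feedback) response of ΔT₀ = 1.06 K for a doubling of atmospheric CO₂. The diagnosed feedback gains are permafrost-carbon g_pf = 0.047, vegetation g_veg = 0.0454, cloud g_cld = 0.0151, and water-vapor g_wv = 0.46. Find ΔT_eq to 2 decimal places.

Total gain g = 0.047 + 0.0454 + 0.0151 + 0.46 = 0.5675.
Amplification A = 1/(1 − 0.5675) = 2.312.
ΔT = 1.06 × 2.312 = 2.45 K.

2.45 K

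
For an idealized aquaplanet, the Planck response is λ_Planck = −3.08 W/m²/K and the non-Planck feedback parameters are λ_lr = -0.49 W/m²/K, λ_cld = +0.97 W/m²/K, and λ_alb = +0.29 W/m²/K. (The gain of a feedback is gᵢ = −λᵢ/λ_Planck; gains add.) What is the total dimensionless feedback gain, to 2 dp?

Convert to gains: g_lr = -0.49/3.08 = -0.1591; g_cld = 0.97/3.08 = 0.3149; g_alb = 0.29/3.08 = 0.09416.
Total gain g = 0.24996.

0.25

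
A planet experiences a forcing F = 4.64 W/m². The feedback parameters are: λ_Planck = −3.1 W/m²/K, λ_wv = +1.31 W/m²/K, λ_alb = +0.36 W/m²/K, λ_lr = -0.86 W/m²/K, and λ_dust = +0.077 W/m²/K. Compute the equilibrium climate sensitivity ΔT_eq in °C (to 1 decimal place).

2.1 °C

Net feedback parameter λ = (−3.1) + (+1.31) + (+0.36) + (-0.86) + (+0.077) = -2.213 W/m²/K.
ΔT = −F/λ = −4.64/(-2.213) = 2.1 °C.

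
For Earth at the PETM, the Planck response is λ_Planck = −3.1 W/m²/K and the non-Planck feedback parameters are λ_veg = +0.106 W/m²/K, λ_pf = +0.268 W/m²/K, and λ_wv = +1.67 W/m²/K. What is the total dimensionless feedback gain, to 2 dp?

Convert to gains: g_veg = 0.106/3.1 = 0.03419; g_pf = 0.268/3.1 = 0.08645; g_wv = 1.67/3.1 = 0.5387.
Total gain g = 0.65934.

0.66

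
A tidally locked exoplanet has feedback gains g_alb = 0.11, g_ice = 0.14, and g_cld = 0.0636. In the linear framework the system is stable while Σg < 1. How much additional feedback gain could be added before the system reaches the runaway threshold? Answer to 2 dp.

0.69

Current total gain = 0.11 + 0.14 + 0.0636 = 0.3136.
Margin to runaway = 1 − 0.3136 = 0.69.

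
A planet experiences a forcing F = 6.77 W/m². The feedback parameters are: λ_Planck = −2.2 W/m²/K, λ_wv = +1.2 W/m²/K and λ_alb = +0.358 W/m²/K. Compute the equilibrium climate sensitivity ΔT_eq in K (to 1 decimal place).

10.5 K

Net feedback parameter λ = (−2.2) + (+1.2) + (+0.358) = -0.642 W/m²/K.
ΔT = −F/λ = −6.77/(-0.642) = 10.5 K.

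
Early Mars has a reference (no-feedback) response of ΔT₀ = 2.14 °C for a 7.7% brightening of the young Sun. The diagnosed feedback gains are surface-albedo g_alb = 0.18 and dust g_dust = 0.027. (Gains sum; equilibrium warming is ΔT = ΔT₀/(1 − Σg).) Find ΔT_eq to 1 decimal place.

Total gain g = 0.18 + 0.027 = 0.207.
Amplification A = 1/(1 − 0.207) = 1.261.
ΔT = 2.14 × 1.261 = 2.7 °C.

2.7 °C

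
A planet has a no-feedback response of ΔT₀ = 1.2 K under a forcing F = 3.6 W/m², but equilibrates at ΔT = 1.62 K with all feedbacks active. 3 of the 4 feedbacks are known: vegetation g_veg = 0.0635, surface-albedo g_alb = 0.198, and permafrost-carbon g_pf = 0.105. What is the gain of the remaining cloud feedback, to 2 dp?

-0.11

Amplification A = ΔT/ΔT₀ = 1.62/1.2 = 1.35.
Total gain g = 1 − 1/A = 1 − 1/1.35 = 0.2593.
Known gains sum to 0.0635 + 0.198 + 0.105 = 0.3665.
g_cld = 0.2593 − 0.3665 = -0.11.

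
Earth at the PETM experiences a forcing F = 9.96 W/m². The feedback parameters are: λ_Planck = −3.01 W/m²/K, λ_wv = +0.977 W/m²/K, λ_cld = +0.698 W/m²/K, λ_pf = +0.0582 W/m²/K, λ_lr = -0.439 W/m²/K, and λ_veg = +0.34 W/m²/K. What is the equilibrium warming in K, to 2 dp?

Net feedback parameter λ = (−3.01) + (+0.977) + (+0.698) + (+0.0582) + (-0.439) + (+0.34) = -1.3758 W/m²/K.
ΔT = −F/λ = −9.96/(-1.3758) = 7.24 K.

7.24 K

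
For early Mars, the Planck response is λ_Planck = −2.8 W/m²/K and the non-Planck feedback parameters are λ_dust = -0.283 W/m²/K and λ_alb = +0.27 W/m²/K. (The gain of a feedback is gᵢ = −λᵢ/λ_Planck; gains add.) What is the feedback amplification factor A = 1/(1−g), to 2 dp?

Convert to gains: g_dust = -0.283/2.8 = -0.1011; g_alb = 0.27/2.8 = 0.09643.
Total gain g = -0.00467.
A = 1/(1 + 0.00467) = 1.00.

1.00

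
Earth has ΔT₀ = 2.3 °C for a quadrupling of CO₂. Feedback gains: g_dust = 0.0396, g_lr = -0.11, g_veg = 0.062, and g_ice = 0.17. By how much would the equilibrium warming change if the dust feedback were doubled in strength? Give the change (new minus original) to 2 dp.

0.14 °C

Original: g = 0.1616, ΔT = 2.3/(1−0.1616) = 2.7433 °C.
With doubled dust: g' = 0.2012, ΔT' = 2.3/(1−0.2012) = 2.8793 °C.
Change = 2.8793 − 2.7433 = 0.14 °C.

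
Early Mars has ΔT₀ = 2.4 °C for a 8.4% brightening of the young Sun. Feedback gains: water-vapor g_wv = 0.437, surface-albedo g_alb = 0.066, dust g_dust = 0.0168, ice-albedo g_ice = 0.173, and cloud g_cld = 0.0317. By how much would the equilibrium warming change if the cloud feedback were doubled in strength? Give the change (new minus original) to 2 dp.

1.13 °C

Original: g = 0.7245, ΔT = 2.4/(1−0.7245) = 8.7114 °C.
With doubled cloud: g' = 0.7562, ΔT' = 2.4/(1−0.7562) = 9.8441 °C.
Change = 9.8441 − 8.7114 = 1.13 °C.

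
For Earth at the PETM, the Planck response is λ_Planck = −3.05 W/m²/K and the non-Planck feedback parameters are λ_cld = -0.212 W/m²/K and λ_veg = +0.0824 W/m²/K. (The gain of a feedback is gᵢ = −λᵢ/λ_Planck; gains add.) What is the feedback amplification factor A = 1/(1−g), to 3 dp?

0.959

Convert to gains: g_cld = -0.212/3.05 = -0.06951; g_veg = 0.0824/3.05 = 0.02702.
Total gain g = -0.04249.
A = 1/(1 + 0.04249) = 0.959.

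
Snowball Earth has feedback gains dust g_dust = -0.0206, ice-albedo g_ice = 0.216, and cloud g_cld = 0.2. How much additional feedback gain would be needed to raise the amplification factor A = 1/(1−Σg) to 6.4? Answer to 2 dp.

Current total gain = 0.3954.
Target gain for A = 6.4: g* = 1 − 1/6.4 = 0.8438.
Additional gain needed = 0.8438 − 0.3954 = 0.45.

0.45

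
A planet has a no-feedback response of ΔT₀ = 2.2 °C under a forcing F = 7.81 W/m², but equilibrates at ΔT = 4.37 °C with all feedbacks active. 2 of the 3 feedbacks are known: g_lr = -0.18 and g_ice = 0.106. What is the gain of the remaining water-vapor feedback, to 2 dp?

Amplification A = ΔT/ΔT₀ = 4.37/2.2 = 1.986.
Total gain g = 1 − 1/A = 1 − 1/1.986 = 0.4965.
Known gains sum to -0.18 + 0.106 = -0.074.
g_wv = 0.4965 + 0.074 = 0.57.

0.57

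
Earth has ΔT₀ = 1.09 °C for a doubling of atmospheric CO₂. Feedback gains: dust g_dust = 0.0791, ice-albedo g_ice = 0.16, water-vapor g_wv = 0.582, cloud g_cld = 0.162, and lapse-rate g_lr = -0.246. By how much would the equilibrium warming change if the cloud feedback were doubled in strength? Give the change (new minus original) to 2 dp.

6.66 °C

Original: g = 0.7371, ΔT = 1.09/(1−0.7371) = 4.1461 °C.
With doubled cloud: g' = 0.8991, ΔT' = 1.09/(1−0.8991) = 10.8028 °C.
Change = 10.8028 − 4.1461 = 6.66 °C.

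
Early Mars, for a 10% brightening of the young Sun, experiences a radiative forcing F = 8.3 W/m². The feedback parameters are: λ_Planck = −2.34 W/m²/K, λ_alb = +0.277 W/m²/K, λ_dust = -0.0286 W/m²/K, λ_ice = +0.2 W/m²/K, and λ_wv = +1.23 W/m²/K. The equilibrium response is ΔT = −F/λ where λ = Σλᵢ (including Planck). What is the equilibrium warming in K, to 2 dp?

Net feedback parameter λ = (−2.34) + (+0.277) + (-0.0286) + (+0.2) + (+1.23) = -0.6616 W/m²/K.
ΔT = −F/λ = −8.3/(-0.6616) = 12.55 K.

12.55 K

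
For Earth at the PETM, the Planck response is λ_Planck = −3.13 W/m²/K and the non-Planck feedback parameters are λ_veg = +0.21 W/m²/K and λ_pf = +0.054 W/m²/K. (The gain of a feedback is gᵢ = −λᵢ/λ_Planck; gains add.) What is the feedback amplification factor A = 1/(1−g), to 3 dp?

Convert to gains: g_veg = 0.21/3.13 = 0.06709; g_pf = 0.054/3.13 = 0.01725.
Total gain g = 0.08434.
A = 1/(1 − 0.08434) = 1.092.

1.092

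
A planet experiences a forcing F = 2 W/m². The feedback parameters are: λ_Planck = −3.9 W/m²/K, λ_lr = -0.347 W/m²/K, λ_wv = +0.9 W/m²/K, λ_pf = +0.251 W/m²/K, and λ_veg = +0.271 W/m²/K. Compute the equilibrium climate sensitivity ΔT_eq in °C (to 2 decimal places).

0.71 °C

Net feedback parameter λ = (−3.9) + (-0.347) + (+0.9) + (+0.251) + (+0.271) = -2.825 W/m²/K.
ΔT = −F/λ = −2/(-2.825) = 0.71 °C.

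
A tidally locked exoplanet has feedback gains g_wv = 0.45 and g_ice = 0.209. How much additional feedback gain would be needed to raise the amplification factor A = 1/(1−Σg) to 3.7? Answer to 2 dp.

0.07

Current total gain = 0.659.
Target gain for A = 3.7: g* = 1 − 1/3.7 = 0.7297.
Additional gain needed = 0.7297 − 0.659 = 0.07.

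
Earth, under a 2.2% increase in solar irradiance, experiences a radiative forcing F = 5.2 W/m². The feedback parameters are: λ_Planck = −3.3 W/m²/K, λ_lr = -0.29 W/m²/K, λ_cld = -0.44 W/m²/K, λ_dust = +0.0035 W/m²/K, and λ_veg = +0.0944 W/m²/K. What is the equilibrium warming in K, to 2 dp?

1.32 K

Net feedback parameter λ = (−3.3) + (-0.29) + (-0.44) + (+0.0035) + (+0.0944) = -3.9321 W/m²/K.
ΔT = −F/λ = −5.2/(-3.9321) = 1.32 K.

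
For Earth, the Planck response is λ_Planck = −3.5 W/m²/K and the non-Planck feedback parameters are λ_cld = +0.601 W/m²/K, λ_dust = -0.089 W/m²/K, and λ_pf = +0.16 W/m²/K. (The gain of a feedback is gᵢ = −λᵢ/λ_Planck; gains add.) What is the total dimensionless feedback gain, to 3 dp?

0.192

Convert to gains: g_cld = 0.601/3.5 = 0.1717; g_dust = -0.089/3.5 = -0.02543; g_pf = 0.16/3.5 = 0.04571.
Total gain g = 0.19198.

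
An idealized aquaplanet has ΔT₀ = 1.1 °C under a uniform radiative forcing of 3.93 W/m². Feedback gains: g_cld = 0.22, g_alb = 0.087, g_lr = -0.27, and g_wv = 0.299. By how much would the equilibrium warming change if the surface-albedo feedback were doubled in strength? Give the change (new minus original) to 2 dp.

Original: g = 0.336, ΔT = 1.1/(1−0.336) = 1.6566 °C.
With doubled surface-albedo: g' = 0.423, ΔT' = 1.1/(1−0.423) = 1.9064 °C.
Change = 1.9064 − 1.6566 = 0.25 °C.

0.25 °C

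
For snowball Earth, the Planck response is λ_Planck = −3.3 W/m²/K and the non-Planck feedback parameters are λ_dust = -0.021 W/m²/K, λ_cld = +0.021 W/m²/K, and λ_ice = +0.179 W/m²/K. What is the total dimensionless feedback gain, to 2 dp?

Convert to gains: g_dust = -0.021/3.3 = -0.006364; g_cld = 0.021/3.3 = 0.006364; g_ice = 0.179/3.3 = 0.05424.
Total gain g = 0.05424.

0.05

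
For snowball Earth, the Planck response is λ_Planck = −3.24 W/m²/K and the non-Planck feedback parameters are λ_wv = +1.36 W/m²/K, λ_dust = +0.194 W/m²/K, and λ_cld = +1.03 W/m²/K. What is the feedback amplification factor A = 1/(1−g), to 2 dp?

Convert to gains: g_wv = 1.36/3.24 = 0.4198; g_dust = 0.194/3.24 = 0.05988; g_cld = 1.03/3.24 = 0.3179.
Total gain g = 0.79758.
A = 1/(1 − 0.79758) = 4.94.

4.94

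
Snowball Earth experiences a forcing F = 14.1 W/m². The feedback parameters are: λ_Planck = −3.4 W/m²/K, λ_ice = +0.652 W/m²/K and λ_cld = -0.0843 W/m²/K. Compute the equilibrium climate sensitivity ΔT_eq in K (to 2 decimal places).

4.98 K

Net feedback parameter λ = (−3.4) + (+0.652) + (-0.0843) = -2.8323 W/m²/K.
ΔT = −F/λ = −14.1/(-2.8323) = 4.98 K.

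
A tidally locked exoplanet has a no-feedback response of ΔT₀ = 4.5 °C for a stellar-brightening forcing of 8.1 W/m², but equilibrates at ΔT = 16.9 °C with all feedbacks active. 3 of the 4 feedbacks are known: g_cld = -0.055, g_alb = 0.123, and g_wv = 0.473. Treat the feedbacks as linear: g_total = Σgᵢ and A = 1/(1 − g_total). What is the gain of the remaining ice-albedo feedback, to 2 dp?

0.19

Amplification A = ΔT/ΔT₀ = 16.9/4.5 = 3.756.
Total gain g = 1 − 1/A = 1 − 1/3.756 = 0.7338.
Known gains sum to -0.055 + 0.123 + 0.473 = 0.541.
g_ice = 0.7338 − 0.541 = 0.19.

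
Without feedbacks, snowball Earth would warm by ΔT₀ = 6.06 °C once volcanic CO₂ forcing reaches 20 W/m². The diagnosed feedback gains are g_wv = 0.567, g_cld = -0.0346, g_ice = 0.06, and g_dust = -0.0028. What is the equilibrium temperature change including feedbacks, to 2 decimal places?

Total gain g = 0.567 − 0.0346 + 0.06 − 0.0028 = 0.5896.
Amplification A = 1/(1 − 0.5896) = 2.437.
ΔT = 6.06 × 2.437 = 14.77 °C.

14.77 °C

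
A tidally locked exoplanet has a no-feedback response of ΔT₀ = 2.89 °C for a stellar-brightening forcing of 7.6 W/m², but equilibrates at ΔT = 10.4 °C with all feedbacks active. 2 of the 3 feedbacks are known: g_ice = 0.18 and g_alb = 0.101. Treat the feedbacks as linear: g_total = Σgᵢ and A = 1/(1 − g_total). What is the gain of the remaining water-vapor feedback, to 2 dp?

0.44

Amplification A = ΔT/ΔT₀ = 10.4/2.89 = 3.599.
Total gain g = 1 − 1/A = 1 − 1/3.599 = 0.7221.
Known gains sum to 0.18 + 0.101 = 0.281.
g_wv = 0.7221 − 0.281 = 0.44.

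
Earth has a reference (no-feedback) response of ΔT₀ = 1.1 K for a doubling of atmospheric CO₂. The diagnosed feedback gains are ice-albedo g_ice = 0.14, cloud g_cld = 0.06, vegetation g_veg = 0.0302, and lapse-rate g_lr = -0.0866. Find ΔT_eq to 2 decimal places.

Total gain g = 0.14 + 0.06 + 0.0302 − 0.0866 = 0.1436.
Amplification A = 1/(1 − 0.1436) = 1.168.
ΔT = 1.1 × 1.168 = 1.28 K.

1.28 K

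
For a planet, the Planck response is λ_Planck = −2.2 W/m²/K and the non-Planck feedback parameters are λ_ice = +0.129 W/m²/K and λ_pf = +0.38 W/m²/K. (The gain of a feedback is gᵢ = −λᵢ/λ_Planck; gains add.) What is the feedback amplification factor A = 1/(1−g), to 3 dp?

Convert to gains: g_ice = 0.129/2.2 = 0.05864; g_pf = 0.38/2.2 = 0.1727.
Total gain g = 0.23134.
A = 1/(1 − 0.23134) = 1.301.

1.301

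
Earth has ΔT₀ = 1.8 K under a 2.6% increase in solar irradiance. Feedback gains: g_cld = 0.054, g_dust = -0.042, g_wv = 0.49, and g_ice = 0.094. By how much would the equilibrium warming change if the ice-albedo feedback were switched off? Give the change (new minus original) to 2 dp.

Original: g = 0.596, ΔT = 1.8/(1−0.596) = 4.4554 K.
Without ice-albedo: g' = 0.502, ΔT' = 1.8/(1−0.502) = 3.6145 K.
Change = 3.6145 − 4.4554 = -0.84 K.

-0.84 K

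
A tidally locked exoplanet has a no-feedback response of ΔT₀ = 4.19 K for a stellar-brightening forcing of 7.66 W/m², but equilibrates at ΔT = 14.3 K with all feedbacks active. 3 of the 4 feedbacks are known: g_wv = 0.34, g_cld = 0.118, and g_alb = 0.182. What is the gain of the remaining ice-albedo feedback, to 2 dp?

0.07

Amplification A = ΔT/ΔT₀ = 14.3/4.19 = 3.413.
Total gain g = 1 − 1/A = 1 − 1/3.413 = 0.707.
Known gains sum to 0.34 + 0.118 + 0.182 = 0.64.
g_ice = 0.707 − 0.64 = 0.07.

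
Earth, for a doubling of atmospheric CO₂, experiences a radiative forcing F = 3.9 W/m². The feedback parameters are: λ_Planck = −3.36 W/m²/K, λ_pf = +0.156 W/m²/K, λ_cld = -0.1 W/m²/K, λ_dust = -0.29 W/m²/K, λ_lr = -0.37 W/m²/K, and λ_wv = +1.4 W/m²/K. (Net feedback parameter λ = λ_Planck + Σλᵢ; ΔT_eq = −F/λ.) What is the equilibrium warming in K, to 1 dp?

1.5 K

Net feedback parameter λ = (−3.36) + (+0.156) + (-0.1) + (-0.29) + (-0.37) + (+1.4) = -2.564 W/m²/K.
ΔT = −F/λ = −3.9/(-2.564) = 1.5 K.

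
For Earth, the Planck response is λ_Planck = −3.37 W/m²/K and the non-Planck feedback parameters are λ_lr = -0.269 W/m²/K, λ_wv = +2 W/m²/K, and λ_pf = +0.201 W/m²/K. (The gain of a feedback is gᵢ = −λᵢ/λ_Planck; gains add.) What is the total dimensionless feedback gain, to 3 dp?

Convert to gains: g_lr = -0.269/3.37 = -0.07982; g_wv = 2/3.37 = 0.5935; g_pf = 0.201/3.37 = 0.05964.
Total gain g = 0.57332.

0.573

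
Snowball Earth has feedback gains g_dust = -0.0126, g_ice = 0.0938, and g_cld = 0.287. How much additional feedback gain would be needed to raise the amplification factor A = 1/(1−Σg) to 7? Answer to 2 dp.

0.49

Current total gain = 0.3682.
Target gain for A = 7: g* = 1 − 1/7 = 0.8571.
Additional gain needed = 0.8571 − 0.3682 = 0.49.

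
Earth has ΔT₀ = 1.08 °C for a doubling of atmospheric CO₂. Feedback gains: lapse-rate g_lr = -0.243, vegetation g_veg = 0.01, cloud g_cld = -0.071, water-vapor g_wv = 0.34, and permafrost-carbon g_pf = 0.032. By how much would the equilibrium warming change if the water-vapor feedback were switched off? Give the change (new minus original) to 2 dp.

Original: g = 0.068, ΔT = 1.08/(1−0.068) = 1.1588 °C.
Without water-vapor: g' = -0.272, ΔT' = 1.08/(1+0.272) = 0.8491 °C.
Change = 0.8491 − 1.1588 = -0.31 °C.

-0.31 °C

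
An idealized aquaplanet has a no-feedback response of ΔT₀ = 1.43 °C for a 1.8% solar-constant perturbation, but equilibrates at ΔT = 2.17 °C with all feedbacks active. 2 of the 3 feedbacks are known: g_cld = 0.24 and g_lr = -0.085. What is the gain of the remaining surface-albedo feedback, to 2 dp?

Amplification A = ΔT/ΔT₀ = 2.17/1.43 = 1.517.
Total gain g = 1 − 1/A = 1 − 1/1.517 = 0.3408.
Known gains sum to 0.24 − 0.085 = 0.155.
g_alb = 0.3408 − 0.155 = 0.19.

0.19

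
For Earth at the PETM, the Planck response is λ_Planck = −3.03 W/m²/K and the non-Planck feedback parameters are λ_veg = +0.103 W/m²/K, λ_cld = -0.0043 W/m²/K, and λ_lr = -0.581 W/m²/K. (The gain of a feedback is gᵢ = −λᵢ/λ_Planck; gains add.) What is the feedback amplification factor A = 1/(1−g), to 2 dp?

Convert to gains: g_veg = 0.103/3.03 = 0.03399; g_cld = -0.0043/3.03 = -0.001419; g_lr = -0.581/3.03 = -0.1917.
Total gain g = -0.159129.
A = 1/(1 + 0.159129) = 0.86.

0.86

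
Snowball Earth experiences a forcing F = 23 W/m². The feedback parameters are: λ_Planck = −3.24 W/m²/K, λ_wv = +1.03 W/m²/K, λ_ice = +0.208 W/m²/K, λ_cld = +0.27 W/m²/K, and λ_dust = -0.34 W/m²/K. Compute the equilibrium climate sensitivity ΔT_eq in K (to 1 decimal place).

Net feedback parameter λ = (−3.24) + (+1.03) + (+0.208) + (+0.27) + (-0.34) = -2.072 W/m²/K.
ΔT = −F/λ = −23/(-2.072) = 11.1 K.

11.1 K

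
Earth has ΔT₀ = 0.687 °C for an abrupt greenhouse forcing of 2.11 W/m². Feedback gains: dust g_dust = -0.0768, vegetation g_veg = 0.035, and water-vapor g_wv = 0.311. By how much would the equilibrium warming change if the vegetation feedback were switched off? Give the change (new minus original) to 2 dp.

-0.04 °C

Original: g = 0.2692, ΔT = 0.687/(1−0.2692) = 0.9401 °C.
Without vegetation: g' = 0.2342, ΔT' = 0.687/(1−0.2342) = 0.8971 °C.
Change = 0.8971 − 0.9401 = -0.04 °C.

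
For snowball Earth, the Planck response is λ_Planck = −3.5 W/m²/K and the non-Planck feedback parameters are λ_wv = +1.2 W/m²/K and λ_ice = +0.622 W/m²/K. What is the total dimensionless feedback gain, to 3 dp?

Convert to gains: g_wv = 1.2/3.5 = 0.3429; g_ice = 0.622/3.5 = 0.1777.
Total gain g = 0.5206.

0.521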